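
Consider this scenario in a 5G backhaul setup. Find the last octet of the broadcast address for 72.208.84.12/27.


Given: IP = 72.208.84.12, prefix = /27
Host bits = 32 - 27 = 5
Network last octet = 12 AND mask = 0
Host part size = 2^5 - 1 = 31
Broadcast last octet = 0 OR 31 = 31

31


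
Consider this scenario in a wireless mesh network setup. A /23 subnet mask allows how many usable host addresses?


Given: subnet mask /23
Host bits = 32 - 23 = 9
Total addresses = 2^9 = 512
Usable hosts = 512 - 2 (network + broadcast) = 510

510


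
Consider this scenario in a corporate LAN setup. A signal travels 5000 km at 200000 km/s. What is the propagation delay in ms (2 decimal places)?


Given: distance = 5000 km, speed = 200000 km/s
Delay = distance / speed = 5000 / 200000 seconds
Delay in ms = 5000 * 1000 / 200000
Delay = 25.0000 ms
Rounded to 2 dp = 25.00 ms

25.00


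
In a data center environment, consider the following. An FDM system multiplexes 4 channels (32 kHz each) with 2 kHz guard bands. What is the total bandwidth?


Given: 4 channels, 32 kHz each, guard = 2 kHz
Channel bandwidth = 4 * 32 = 128 kHz
Guard bands = 3 gaps * 2 kHz = 6 kHz
Total = 128 + 6 = 134 kHz

134


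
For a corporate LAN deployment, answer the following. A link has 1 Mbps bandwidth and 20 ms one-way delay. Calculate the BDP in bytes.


Given: bandwidth = 1 Mbps, delay = 20 ms
BDP in bits = 1 * 10^6 * 20 / 1000
BDP in bits = 20000
BDP in bytes = 20000 / 8 = 2500

2500


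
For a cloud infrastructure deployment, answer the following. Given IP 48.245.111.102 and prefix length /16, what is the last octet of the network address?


Given: IP = 48.245.111.102, prefix = /16
Subnet mask = 255.255.0.0
Last octet of IP: 102
Last octet of mask: 0
Network last octet = 102 AND 0 = 0

0


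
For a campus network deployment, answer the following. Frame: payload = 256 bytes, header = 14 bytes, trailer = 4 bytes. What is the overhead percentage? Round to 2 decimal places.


Given: payload = 256 B, header = 14 B, trailer = 4 B
Overhead bytes = header + trailer = 14 + 4 = 18
Total frame = payload + overhead = 256 + 18 = 274
Overhead % = 18 / 274 * 100 = 6.5693% -> 6.57% (2 dp)

6.57


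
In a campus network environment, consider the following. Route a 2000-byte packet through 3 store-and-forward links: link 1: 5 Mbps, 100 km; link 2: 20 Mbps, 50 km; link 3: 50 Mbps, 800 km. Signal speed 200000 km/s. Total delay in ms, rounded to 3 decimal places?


Packet = 2000 bytes = 16000 bits. Store-and-forward: sum (t_trans + t_prop) per link.
Link 1: t_trans = 16000/(5*10^6) s = 3.2000 ms; t_prop = 100/200000 s = 0.5000 ms; subtotal = 3.7000 ms
Link 2: t_trans = 16000/(20*10^6) s = 0.8000 ms; t_prop = 50/200000 s = 0.2500 ms; subtotal = 1.0500 ms
Link 3: t_trans = 16000/(50*10^6) s = 0.3200 ms; t_prop = 800/200000 s = 4.0000 ms; subtotal = 4.3200 ms
End-to-end = 3.7000 + 1.0500 + 4.3200 = 9.0700 ms -> 9.070 ms (3 dp)

9.070


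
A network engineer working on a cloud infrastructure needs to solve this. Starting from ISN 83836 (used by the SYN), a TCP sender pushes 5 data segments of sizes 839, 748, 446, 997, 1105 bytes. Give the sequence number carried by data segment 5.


The SYN occupies sequence number ISN = 83836, so the first data byte is ISN + 1 = 83837.
SEQ of data segment i = (ISN + 1) + sum of payload sizes of segments 1..i-1.
Segment 1: SEQ = 83837, payload = 839 bytes
Segment 2: SEQ = 84676, payload = 748 bytes
Segment 3: SEQ = 85424, payload = 446 bytes
Segment 4: SEQ = 85870, payload = 997 bytes
Segment 5: SEQ = 86867, payload = 1105 bytes
SEQ of segment 5 = 83837 + 839 + 748 + 446 + 997 = 86867

86867


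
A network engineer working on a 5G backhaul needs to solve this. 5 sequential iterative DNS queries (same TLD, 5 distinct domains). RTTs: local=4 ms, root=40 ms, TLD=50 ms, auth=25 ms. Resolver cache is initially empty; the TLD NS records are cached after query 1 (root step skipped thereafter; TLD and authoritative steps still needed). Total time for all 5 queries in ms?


Lookup 1 (cold cache): local + root + TLD + auth = 4 + 40 + 50 + 25 = 119 ms
Lookups 2..5 (TLD NS cached -> skip root; new domain -> still ask TLD and auth): local + TLD + auth = 4 + 50 + 25 = 79 ms each
Remaining 4 lookups: 4 * 79 = 316 ms
Total = 119 + 316 = 435 ms

435


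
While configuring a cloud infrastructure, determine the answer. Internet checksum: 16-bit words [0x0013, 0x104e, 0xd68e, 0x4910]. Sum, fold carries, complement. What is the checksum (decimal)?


Given words: [0x0013, 0x104e, 0xd68e, 0x4910]
Step 1: Sum all words
Raw sum = 19 + 4174 + 54926 + 18704 = 77823
Step 2: Fold carry: (12287 + 1) = 12288
One's complement = ~12288 & 0xFFFF = 53247

53247


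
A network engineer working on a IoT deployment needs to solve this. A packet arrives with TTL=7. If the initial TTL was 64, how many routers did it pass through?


Given: initial TTL = 64, received TTL = 7
Hops = initial TTL - received TTL
Hops = 64 - 7 = 57

57


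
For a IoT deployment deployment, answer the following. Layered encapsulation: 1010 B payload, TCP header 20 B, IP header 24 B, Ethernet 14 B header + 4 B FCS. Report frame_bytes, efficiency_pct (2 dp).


TCP segment = 1010 + 20 = 1030 B
IP packet = 1030 + 24 = 1054 B
Ethernet frame = 1054 + 14 + 4 = 1072 B
Efficiency = app / frame = 1010 / 1072 = 0.942164 = 94.2164% -> 94.22% (2 dp)

1072, 94.22


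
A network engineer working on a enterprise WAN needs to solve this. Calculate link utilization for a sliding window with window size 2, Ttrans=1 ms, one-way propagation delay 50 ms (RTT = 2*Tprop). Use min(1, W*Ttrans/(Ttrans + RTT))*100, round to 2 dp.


Given: W = 2, Ttrans = 1 ms, RTT = 100 ms (= 2 * Tprop, Tprop = 50 ms)
Cycle time = Ttrans + RTT = 1 + 100 = 101 ms (first packet sent until its ACK returns)
W * Ttrans = 2 * 1 = 2 ms of sending per cycle
W * Ttrans / (Ttrans + RTT) = 2 / 101 = 0.019802
U = min(1, 0.019802) = 0.019802
U% = 1.98%

1.98


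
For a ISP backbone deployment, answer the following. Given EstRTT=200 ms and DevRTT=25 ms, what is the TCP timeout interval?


Given: EstRTT = 200 ms, DevRTT = 25 ms
Timeout = EstRTT + 4 * DevRTT
4 * DevRTT = 4 * 25 = 100
Timeout = 200 + 100 = 300 ms

300


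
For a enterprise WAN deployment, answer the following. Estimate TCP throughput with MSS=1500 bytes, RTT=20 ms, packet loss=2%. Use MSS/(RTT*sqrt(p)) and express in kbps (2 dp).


Given: MSS = 1500 bytes, RTT = 20 ms, loss = 2%
RTT in seconds = 20 / 1000 = 0.02
Loss rate = 2% = 0.02
sqrt(loss) = sqrt(0.02) = 0.141421356237
Throughput (bytes/s) = 1500 / (0.02 * 0.141421356237) = 530330.0859
Throughput (kbps) = 530330.0859 * 8 / 1000 = 4242.640687 -> 4242.64 kbps (2 dp)

4242.64


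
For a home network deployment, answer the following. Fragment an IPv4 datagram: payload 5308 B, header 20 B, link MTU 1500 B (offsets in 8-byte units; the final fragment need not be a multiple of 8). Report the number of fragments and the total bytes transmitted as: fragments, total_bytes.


Max data per non-final fragment = floor((MTU - header)/8)*8 = floor((1500 - 20)/8)*8 = floor(1480/8)*8 = 1480 B
Final fragment needs no 8-byte alignment: it can carry up to MTU - header = 1480 B
Non-final fragments needed = ceil((payload - 1480) / 1480) = ceil(3828/1480) = ceil(2.5865) = 3
Number of fragments = 3 + 1 = 4
Fragment sizes (data): 3 * 1480 B + 868 B (last, 868 <= 1480 OK)
Total bytes sent = payload + n_frags * header = 5308 + 4*20 = 5308 + 80 = 5388 B

4, 5388


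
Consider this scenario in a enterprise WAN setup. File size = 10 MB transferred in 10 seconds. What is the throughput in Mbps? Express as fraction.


Given: file = 10 MB, time = 10 s
File in Mb = 10 * 8 = 80 Mb
Throughput = 80 / 10 Mbps
Throughput = 8 Mbps

8


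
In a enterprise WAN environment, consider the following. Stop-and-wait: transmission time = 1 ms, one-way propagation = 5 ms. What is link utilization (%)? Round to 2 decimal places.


Given: Ttrans = 1 ms, Tprop = 5 ms
RTT = 2 * Tprop = 2 * 5 = 10 ms
U = Ttrans / (Ttrans + RTT)
U = 1 / (1 + 10)
U = 1 / 11 = 0.090909
U% = 9.09%

9.09


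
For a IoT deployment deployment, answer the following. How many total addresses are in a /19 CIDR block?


Given: CIDR prefix /19
Host bits = 32 - 19 = 13
Total addresses = 2^13 = 8192

8192


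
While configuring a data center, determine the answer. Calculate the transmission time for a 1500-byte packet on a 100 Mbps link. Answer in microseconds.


Given: packet = 1500 bytes, bandwidth = 100 Mbps
Packet in bits = 1500 * 8 = 12000 bits
Bandwidth = 100 * 10^6 = 100000000 bps
Time = 12000 / 100000000 seconds
Time in us = 12000 * 10^6 / 100000000 = 120

120


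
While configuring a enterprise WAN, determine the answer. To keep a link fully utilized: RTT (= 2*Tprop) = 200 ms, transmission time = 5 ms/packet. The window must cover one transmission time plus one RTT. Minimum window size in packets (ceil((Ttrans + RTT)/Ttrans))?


Given: Ttrans = 5 ms, RTT = 200 ms (= 2 * Tprop, Tprop = 100 ms)
Time until first ACK returns = Ttrans + RTT = 5 + 200 = 205 ms
Need W * Ttrans >= Ttrans + RTT  ->  W >= (Ttrans + RTT) / Ttrans
(Ttrans + RTT) / Ttrans = 205 / 5 = 41
W_min = ceil(41) = 41

41


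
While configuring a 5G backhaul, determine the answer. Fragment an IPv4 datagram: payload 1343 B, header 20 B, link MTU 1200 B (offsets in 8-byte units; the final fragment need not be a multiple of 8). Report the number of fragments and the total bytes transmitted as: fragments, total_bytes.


Max data per non-final fragment = floor((MTU - header)/8)*8 = floor((1200 - 20)/8)*8 = floor(1180/8)*8 = 1176 B
Final fragment needs no 8-byte alignment: it can carry up to MTU - header = 1180 B
Non-final fragments needed = ceil((payload - 1180) / 1176) = ceil(163/1176) = ceil(0.1386) = 1
Number of fragments = 1 + 1 = 2
Fragment sizes (data): 1 * 1176 B + 167 B (last, 167 <= 1180 OK)
Total bytes sent = payload + n_frags * header = 1343 + 2*20 = 1343 + 40 = 1383 B

2, 1383


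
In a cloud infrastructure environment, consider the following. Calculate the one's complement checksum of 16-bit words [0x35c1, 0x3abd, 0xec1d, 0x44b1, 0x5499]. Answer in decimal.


Given words: [0x35c1, 0x3abd, 0xec1d, 0x44b1, 0x5499]
Step 1: Sum all words
Raw sum = 13761 + 15037 + 60445 + 17585 + 21657 = 128485
Step 2: Fold carry: (62949 + 1) = 62950
One's complement = ~62950 & 0xFFFF = 2585

2585


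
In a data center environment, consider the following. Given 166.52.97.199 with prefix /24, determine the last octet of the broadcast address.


Given: IP = 166.52.97.199, prefix = /24
Host bits = 32 - 24 = 8
Network last octet = 199 AND mask = 0
Host part size = 2^8 - 1 = 255
Broadcast last octet = 0 OR 255 = 255

255


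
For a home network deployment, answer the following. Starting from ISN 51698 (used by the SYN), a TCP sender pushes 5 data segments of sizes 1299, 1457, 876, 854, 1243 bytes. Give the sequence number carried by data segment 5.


The SYN occupies sequence number ISN = 51698, so the first data byte is ISN + 1 = 51699.
SEQ of data segment i = (ISN + 1) + sum of payload sizes of segments 1..i-1.
Segment 1: SEQ = 51699, payload = 1299 bytes
Segment 2: SEQ = 52998, payload = 1457 bytes
Segment 3: SEQ = 54455, payload = 876 bytes
Segment 4: SEQ = 55331, payload = 854 bytes
Segment 5: SEQ = 56185, payload = 1243 bytes
SEQ of segment 5 = 51699 + 1299 + 1457 + 876 + 854 = 56185

56185


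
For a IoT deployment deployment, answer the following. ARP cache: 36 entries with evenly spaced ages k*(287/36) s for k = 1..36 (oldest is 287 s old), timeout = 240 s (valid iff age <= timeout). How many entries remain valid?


Ages are k * 287/36 s for k = 1..36 (spacing = 7.9722 s).
Entry k is valid iff k * 287/36 <= 240 iff k <= 36 * 240 / 287 = 30.1045
n_valid = floor(30.1045) = 30
(n_stale = 36 - 30 = 6)

30


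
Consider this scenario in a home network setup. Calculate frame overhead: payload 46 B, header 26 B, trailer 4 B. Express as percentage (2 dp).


Given: payload = 46 B, header = 26 B, trailer = 4 B
Overhead bytes = header + trailer = 26 + 4 = 30
Total frame = payload + overhead = 46 + 30 = 76
Overhead % = 30 / 76 * 100 = 39.4737% -> 39.47% (2 dp)

39.47


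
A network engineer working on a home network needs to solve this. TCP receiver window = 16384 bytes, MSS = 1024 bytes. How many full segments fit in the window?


Given: RWND = 16384 bytes, MSS = 1024 bytes
Full segments = floor(RWND / MSS)
Full segments = floor(16384 / 1024)
Full segments = floor(16.0) = 16

16


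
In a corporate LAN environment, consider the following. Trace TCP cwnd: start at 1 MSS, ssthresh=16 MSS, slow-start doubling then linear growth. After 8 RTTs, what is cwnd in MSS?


RTT 0: cwnd = 1 MSS (initial)
RTT 1: cwnd = 2 MSS (slow start, doubled)
RTT 2: cwnd = 4 MSS (slow start, doubled)
RTT 3: cwnd = 8 MSS (slow start, doubled)
RTT 4: cwnd = 16 MSS (slow start, doubled)
RTT 5: cwnd = 17 MSS (congestion avoidance, +1)
RTT 6: cwnd = 18 MSS (congestion avoidance, +1)
RTT 7: cwnd = 19 MSS (congestion avoidance, +1)
RTT 8: cwnd = 20 MSS (congestion avoidance, +1)

20


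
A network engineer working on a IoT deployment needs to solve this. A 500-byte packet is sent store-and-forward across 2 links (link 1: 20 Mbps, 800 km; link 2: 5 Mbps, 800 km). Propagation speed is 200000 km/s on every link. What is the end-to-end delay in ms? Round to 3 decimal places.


Packet = 500 bytes = 4000 bits. Store-and-forward: sum (t_trans + t_prop) per link.
Link 1: t_trans = 4000/(20*10^6) s = 0.2000 ms; t_prop = 800/200000 s = 4.0000 ms; subtotal = 4.2000 ms
Link 2: t_trans = 4000/(5*10^6) s = 0.8000 ms; t_prop = 800/200000 s = 4.0000 ms; subtotal = 4.8000 ms
End-to-end = 4.2000 + 4.8000 = 9.0000 ms -> 9.000 ms (3 dp)

9.000


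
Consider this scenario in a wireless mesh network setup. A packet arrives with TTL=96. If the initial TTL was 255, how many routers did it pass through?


Given: initial TTL = 255, received TTL = 96
Hops = initial TTL - received TTL
Hops = 255 - 96 = 159

159


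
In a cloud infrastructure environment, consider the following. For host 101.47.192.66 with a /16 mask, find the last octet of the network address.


Given: IP = 101.47.192.66, prefix = /16
Subnet mask = 255.255.0.0
Last octet of IP: 66
Last octet of mask: 0
Network last octet = 66 AND 0 = 0

0


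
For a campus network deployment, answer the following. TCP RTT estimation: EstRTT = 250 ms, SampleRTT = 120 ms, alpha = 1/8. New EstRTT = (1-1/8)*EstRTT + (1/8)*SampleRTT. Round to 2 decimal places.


Given: EstRTT = 250 ms, SampleRTT = 120 ms, alpha = 1/8
New EstRTT = (1 - alpha) * EstRTT + alpha * SampleRTT
(7/8) * 250 = 218.75
(1/8) * 120 = 15
New EstRTT = 218.75 + 15 = 233.75 ms -> 233.75 ms (2 dp)

233.75


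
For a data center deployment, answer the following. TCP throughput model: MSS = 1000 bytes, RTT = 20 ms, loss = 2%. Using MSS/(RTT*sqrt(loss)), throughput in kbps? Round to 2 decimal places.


Given: MSS = 1000 bytes, RTT = 20 ms, loss = 2%
RTT in seconds = 20 / 1000 = 0.02
Loss rate = 2% = 0.02
sqrt(loss) = sqrt(0.02) = 0.141421356237
Throughput (bytes/s) = 1000 / (0.02 * 0.141421356237) = 353553.3906
Throughput (kbps) = 353553.3906 * 8 / 1000 = 2828.427125 -> 2828.43 kbps (2 dp)

2828.43


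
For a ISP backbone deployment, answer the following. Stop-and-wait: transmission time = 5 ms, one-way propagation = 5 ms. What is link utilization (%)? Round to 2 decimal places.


Given: Ttrans = 5 ms, Tprop = 5 ms
RTT = 2 * Tprop = 2 * 5 = 10 ms
U = Ttrans / (Ttrans + RTT)
U = 5 / (5 + 10)
U = 5 / 15 = 0.333333
U% = 33.33%

33.33


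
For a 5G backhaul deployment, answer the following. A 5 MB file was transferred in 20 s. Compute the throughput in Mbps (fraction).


Given: file = 5 MB, time = 20 s
File in Mb = 5 * 8 = 40 Mb
Throughput = 40 / 20 Mbps
Throughput = 2 Mbps

2


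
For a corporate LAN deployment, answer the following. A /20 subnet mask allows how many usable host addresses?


Given: subnet mask /20
Host bits = 32 - 20 = 12
Total addresses = 2^12 = 4096
Usable hosts = 4096 - 2 (network + broadcast) = 4094

4094


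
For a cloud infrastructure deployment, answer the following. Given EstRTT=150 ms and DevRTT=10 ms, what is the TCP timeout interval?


Given: EstRTT = 150 ms, DevRTT = 10 ms
Timeout = EstRTT + 4 * DevRTT
4 * DevRTT = 4 * 10 = 40
Timeout = 150 + 40 = 190 ms

190


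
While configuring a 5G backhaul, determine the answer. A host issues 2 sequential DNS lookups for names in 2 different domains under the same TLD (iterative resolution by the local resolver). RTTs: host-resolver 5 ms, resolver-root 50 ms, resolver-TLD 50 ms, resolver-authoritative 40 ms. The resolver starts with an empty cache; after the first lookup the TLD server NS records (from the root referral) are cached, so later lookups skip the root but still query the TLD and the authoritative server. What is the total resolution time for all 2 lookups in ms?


Lookup 1 (cold cache): local + root + TLD + auth = 5 + 50 + 50 + 40 = 145 ms
Lookups 2..2 (TLD NS cached -> skip root; new domain -> still ask TLD and auth): local + TLD + auth = 5 + 50 + 40 = 95 ms each
Remaining 1 lookups: 1 * 95 = 95 ms
Total = 145 + 95 = 240 ms

240


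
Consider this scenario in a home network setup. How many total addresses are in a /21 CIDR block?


Given: CIDR prefix /21
Host bits = 32 - 21 = 11
Total addresses = 2^11 = 2048

2048


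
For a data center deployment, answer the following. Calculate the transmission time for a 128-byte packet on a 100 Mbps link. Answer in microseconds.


Given: packet = 128 bytes, bandwidth = 100 Mbps
Packet in bits = 128 * 8 = 1024 bits
Bandwidth = 100 * 10^6 = 100000000 bps
Time = 1024 / 100000000 seconds
Time in us = 1024 * 10^6 / 100000000 = 10.24

10.24


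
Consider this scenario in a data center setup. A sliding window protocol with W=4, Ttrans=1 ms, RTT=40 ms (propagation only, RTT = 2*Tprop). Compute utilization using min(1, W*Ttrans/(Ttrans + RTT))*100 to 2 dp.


Given: W = 4, Ttrans = 1 ms, RTT = 40 ms (= 2 * Tprop, Tprop = 20 ms)
Cycle time = Ttrans + RTT = 1 + 40 = 41 ms (first packet sent until its ACK returns)
W * Ttrans = 4 * 1 = 4 ms of sending per cycle
W * Ttrans / (Ttrans + RTT) = 4 / 41 = 0.097561
U = min(1, 0.097561) = 0.097561
U% = 9.76%

9.76


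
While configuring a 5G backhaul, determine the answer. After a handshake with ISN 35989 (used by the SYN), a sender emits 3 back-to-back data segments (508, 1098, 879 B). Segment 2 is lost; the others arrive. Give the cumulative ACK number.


SYN uses sequence number 35989; first data byte = ISN + 1 = 35990.
Segment 1: SEQ = 35990, len = 508 B, covers [35990, 36497]
Segment 2: SEQ = 36498, len = 1098 B, covers [36498, 37595] [LOST]
Segment 3: SEQ = 37596, len = 879 B, covers [37596, 38474]
In-order data received: bytes [35990, 36497] (segments 1..1).
Segment 2 missing -> gap begins at byte 36498; later segments buffered out of order.
Cumulative ACK = next expected in-order byte = 35990 + 508 = 36498

36498


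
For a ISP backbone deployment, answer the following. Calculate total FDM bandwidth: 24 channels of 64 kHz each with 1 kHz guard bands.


Given: 24 channels, 64 kHz each, guard = 1 kHz
Channel bandwidth = 24 * 64 = 1536 kHz
Guard bands = 23 gaps * 1 kHz = 23 kHz
Total = 1536 + 23 = 1559 kHz

1559


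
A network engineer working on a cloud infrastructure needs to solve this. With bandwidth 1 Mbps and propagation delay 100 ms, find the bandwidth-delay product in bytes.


Given: bandwidth = 1 Mbps, delay = 100 ms
BDP in bits = 1 * 10^6 * 100 / 1000
BDP in bits = 100000
BDP in bytes = 100000 / 8 = 12500

12500


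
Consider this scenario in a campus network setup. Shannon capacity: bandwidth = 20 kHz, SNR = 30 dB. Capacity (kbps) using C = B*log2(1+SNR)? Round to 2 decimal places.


Given: B = 20 kHz, SNR = 30 dB
SNR linear = 10^(30/10) = 1000
1 + SNR = 1001
log2(1001) = 9.9672262588
C = 20 * 1000 * 9.9672262588 = 199344.5252 bps
C = 199.344525 kbps -> 199.34 kbps (2 dp)

199.34


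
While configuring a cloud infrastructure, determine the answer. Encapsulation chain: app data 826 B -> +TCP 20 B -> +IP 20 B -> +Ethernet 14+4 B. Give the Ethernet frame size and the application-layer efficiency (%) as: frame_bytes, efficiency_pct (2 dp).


TCP segment = 826 + 20 = 846 B
IP packet = 846 + 20 = 866 B
Ethernet frame = 866 + 14 + 4 = 884 B
Efficiency = app / frame = 826 / 884 = 0.934389 = 93.4389% -> 93.44% (2 dp)

884, 93.44


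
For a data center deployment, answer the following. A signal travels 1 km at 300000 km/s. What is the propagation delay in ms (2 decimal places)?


Given: distance = 1 km, speed = 300000 km/s
Delay = distance / speed = 1 / 300000 seconds
Delay in ms = 1 * 1000 / 300000
Delay = 0.0033 ms
Rounded to 2 dp = 0.00 ms

0.00


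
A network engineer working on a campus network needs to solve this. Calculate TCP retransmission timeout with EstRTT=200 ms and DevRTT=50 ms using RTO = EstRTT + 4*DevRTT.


Given: EstRTT = 200 ms, DevRTT = 50 ms
Timeout = EstRTT + 4 * DevRTT
4 * DevRTT = 4 * 50 = 200
Timeout = 200 + 200 = 400 ms

400


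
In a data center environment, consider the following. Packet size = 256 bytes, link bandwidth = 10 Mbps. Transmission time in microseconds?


Given: packet = 256 bytes, bandwidth = 10 Mbps
Packet in bits = 256 * 8 = 2048 bits
Bandwidth = 10 * 10^6 = 10000000 bps
Time = 2048 / 10000000 seconds
Time in us = 2048 * 10^6 / 10000000 = 204.8

204.8


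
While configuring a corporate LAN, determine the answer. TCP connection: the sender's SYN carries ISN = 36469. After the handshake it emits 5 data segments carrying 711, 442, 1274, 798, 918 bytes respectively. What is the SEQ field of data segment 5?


The SYN occupies sequence number ISN = 36469, so the first data byte is ISN + 1 = 36470.
SEQ of data segment i = (ISN + 1) + sum of payload sizes of segments 1..i-1.
Segment 1: SEQ = 36470, payload = 711 bytes
Segment 2: SEQ = 37181, payload = 442 bytes
Segment 3: SEQ = 37623, payload = 1274 bytes
Segment 4: SEQ = 38897, payload = 798 bytes
Segment 5: SEQ = 39695, payload = 918 bytes
SEQ of segment 5 = 36470 + 711 + 442 + 1274 + 798 = 39695

39695


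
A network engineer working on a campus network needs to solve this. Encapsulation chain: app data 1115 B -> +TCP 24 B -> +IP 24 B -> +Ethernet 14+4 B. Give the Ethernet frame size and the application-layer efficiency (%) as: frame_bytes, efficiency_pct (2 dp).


TCP segment = 1115 + 24 = 1139 B
IP packet = 1139 + 24 = 1163 B
Ethernet frame = 1163 + 14 + 4 = 1181 B
Efficiency = app / frame = 1115 / 1181 = 0.944115 = 94.4115% -> 94.41% (2 dp)

1181, 94.41


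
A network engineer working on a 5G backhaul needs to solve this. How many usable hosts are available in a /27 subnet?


Given: subnet mask /27
Host bits = 32 - 27 = 5
Total addresses = 2^5 = 32
Usable hosts = 32 - 2 (network + broadcast) = 30

30


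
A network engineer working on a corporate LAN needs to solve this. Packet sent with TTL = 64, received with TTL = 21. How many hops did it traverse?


Given: initial TTL = 64, received TTL = 21
Hops = initial TTL - received TTL
Hops = 64 - 21 = 43

43


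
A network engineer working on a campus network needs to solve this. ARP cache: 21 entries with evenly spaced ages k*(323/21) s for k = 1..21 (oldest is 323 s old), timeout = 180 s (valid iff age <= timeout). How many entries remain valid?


Ages are k * 323/21 s for k = 1..21 (spacing = 15.3810 s).
Entry k is valid iff k * 323/21 <= 180 iff k <= 21 * 180 / 323 = 11.7028
n_valid = floor(11.7028) = 11
(n_stale = 21 - 11 = 10)

11


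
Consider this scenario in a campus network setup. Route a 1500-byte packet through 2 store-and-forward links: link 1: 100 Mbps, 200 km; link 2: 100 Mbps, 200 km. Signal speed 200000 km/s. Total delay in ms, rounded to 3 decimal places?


Packet = 1500 bytes = 12000 bits. Store-and-forward: sum (t_trans + t_prop) per link.
Link 1: t_trans = 12000/(100*10^6) s = 0.1200 ms; t_prop = 200/200000 s = 1.0000 ms; subtotal = 1.1200 ms
Link 2: t_trans = 12000/(100*10^6) s = 0.1200 ms; t_prop = 200/200000 s = 1.0000 ms; subtotal = 1.1200 ms
End-to-end = 1.1200 + 1.1200 = 2.2400 ms -> 2.240 ms (3 dp)

2.240


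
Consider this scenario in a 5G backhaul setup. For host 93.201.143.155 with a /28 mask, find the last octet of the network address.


Given: IP = 93.201.143.155, prefix = /28
Subnet mask = 255.255.255.240
Last octet of IP: 155
Last octet of mask: 240
Network last octet = 155 AND 240 = 144

144


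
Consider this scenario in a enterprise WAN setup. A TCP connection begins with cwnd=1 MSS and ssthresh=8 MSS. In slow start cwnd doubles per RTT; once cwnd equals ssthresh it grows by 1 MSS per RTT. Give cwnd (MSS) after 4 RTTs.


RTT 0: cwnd = 1 MSS (initial)
RTT 1: cwnd = 2 MSS (slow start, doubled)
RTT 2: cwnd = 4 MSS (slow start, doubled)
RTT 3: cwnd = 8 MSS (slow start, doubled)
RTT 4: cwnd = 9 MSS (congestion avoidance, +1)

9


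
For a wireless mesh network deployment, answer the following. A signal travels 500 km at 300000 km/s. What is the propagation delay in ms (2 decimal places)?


Given: distance = 500 km, speed = 300000 km/s
Delay = distance / speed = 500 / 300000 seconds
Delay in ms = 500 * 1000 / 300000
Delay = 1.6667 ms
Rounded to 2 dp = 1.67 ms

1.67


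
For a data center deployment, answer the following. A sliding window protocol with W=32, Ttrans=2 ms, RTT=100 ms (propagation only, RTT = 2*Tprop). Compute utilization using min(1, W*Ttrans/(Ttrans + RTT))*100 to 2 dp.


Given: W = 32, Ttrans = 2 ms, RTT = 100 ms (= 2 * Tprop, Tprop = 50 ms)
Cycle time = Ttrans + RTT = 2 + 100 = 102 ms (first packet sent until its ACK returns)
W * Ttrans = 32 * 2 = 64 ms of sending per cycle
W * Ttrans / (Ttrans + RTT) = 64 / 102 = 0.627451
U = min(1, 0.627451) = 0.627451
U% = 62.75%

62.75


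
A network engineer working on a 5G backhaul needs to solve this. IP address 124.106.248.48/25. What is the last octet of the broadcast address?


Given: IP = 124.106.248.48, prefix = /25
Host bits = 32 - 25 = 7
Network last octet = 48 AND mask = 0
Host part size = 2^7 - 1 = 127
Broadcast last octet = 0 OR 127 = 127

127


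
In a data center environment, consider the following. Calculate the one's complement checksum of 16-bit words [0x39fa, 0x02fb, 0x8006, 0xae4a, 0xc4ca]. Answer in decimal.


Given words: [0x39fa, 0x02fb, 0x8006, 0xae4a, 0xc4ca]
Step 1: Sum all words
Raw sum = 14842 + 763 + 32774 + 44618 + 50378 = 143375
Step 2: Fold carry: (12303 + 2) = 12305
One's complement = ~12305 & 0xFFFF = 53230

53230


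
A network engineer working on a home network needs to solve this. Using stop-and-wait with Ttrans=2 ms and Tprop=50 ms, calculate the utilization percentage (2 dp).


Given: Ttrans = 2 ms, Tprop = 50 ms
RTT = 2 * Tprop = 2 * 50 = 100 ms
U = Ttrans / (Ttrans + RTT)
U = 2 / (2 + 100)
U = 2 / 102 = 0.019608
U% = 1.96%

1.96


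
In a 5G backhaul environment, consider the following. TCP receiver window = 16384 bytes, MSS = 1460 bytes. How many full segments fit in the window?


Given: RWND = 16384 bytes, MSS = 1460 bytes
Full segments = floor(RWND / MSS)
Full segments = floor(16384 / 1460)
Full segments = floor(11.2219) = 11

11


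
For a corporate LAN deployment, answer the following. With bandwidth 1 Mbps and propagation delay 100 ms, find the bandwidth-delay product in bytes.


Given: bandwidth = 1 Mbps, delay = 100 ms
BDP in bits = 1 * 10^6 * 100 / 1000
BDP in bits = 100000
BDP in bytes = 100000 / 8 = 12500

12500


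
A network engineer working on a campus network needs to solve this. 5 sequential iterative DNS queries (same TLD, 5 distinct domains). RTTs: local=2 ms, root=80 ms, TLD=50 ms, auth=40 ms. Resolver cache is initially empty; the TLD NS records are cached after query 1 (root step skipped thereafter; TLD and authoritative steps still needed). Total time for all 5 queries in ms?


Lookup 1 (cold cache): local + root + TLD + auth = 2 + 80 + 50 + 40 = 172 ms
Lookups 2..5 (TLD NS cached -> skip root; new domain -> still ask TLD and auth): local + TLD + auth = 2 + 50 + 40 = 92 ms each
Remaining 4 lookups: 4 * 92 = 368 ms
Total = 172 + 368 = 540 ms

540


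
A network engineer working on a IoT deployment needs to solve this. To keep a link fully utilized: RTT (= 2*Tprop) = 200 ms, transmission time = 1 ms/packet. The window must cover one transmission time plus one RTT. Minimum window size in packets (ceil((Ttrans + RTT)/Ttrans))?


Given: Ttrans = 1 ms, RTT = 200 ms (= 2 * Tprop, Tprop = 100 ms)
Time until first ACK returns = Ttrans + RTT = 1 + 200 = 201 ms
Need W * Ttrans >= Ttrans + RTT  ->  W >= (Ttrans + RTT) / Ttrans
(Ttrans + RTT) / Ttrans = 201 / 1 = 201
W_min = ceil(201) = 201

201


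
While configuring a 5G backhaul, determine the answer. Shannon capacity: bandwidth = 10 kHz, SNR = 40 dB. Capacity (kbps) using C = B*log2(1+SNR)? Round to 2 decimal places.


Given: B = 10 kHz, SNR = 40 dB
SNR linear = 10^(40/10) = 10000
1 + SNR = 10001
log2(10001) = 13.2878566418
C = 10 * 1000 * 13.2878566418 = 132878.5664 bps
C = 132.878566 kbps -> 132.88 kbps (2 dp)

132.88


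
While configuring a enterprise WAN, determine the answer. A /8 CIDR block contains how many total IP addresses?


Given: CIDR prefix /8
Host bits = 32 - 8 = 24
Total addresses = 2^24 = 16777216

16777216


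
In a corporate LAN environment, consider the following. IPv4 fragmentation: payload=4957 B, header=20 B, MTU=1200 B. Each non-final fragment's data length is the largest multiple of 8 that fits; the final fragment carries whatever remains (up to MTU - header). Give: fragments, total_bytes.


Max data per non-final fragment = floor((MTU - header)/8)*8 = floor((1200 - 20)/8)*8 = floor(1180/8)*8 = 1176 B
Final fragment needs no 8-byte alignment: it can carry up to MTU - header = 1180 B
Non-final fragments needed = ceil((payload - 1180) / 1176) = ceil(3777/1176) = ceil(3.2117) = 4
Number of fragments = 4 + 1 = 5
Fragment sizes (data): 4 * 1176 B + 253 B (last, 253 <= 1180 OK)
Total bytes sent = payload + n_frags * header = 4957 + 5*20 = 4957 + 100 = 5057 B

5, 5057


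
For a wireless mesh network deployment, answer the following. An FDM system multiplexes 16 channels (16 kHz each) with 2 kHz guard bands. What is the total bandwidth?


Given: 16 channels, 16 kHz each, guard = 2 kHz
Channel bandwidth = 16 * 16 = 256 kHz
Guard bands = 15 gaps * 2 kHz = 30 kHz
Total = 256 + 30 = 286 kHz

286


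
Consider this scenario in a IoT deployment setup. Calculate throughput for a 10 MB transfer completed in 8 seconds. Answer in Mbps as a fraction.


Given: file = 10 MB, time = 8 s
File in Mb = 10 * 8 = 80 Mb
Throughput = 80 / 8 Mbps
Throughput = 10 Mbps

10


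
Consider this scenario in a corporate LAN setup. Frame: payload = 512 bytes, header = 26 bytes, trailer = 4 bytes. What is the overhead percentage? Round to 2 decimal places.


Given: payload = 512 B, header = 26 B, trailer = 4 B
Overhead bytes = header + trailer = 26 + 4 = 30
Total frame = payload + overhead = 512 + 30 = 542
Overhead % = 30 / 542 * 100 = 5.5351% -> 5.54% (2 dp)

5.54


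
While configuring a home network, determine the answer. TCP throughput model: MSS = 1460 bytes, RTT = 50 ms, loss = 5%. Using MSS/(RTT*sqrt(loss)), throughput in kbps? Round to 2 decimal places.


Given: MSS = 1460 bytes, RTT = 50 ms, loss = 5%
RTT in seconds = 50 / 1000 = 0.05
Loss rate = 5% = 0.05
sqrt(loss) = sqrt(0.05) = 0.223606797750
Throughput (bytes/s) = 1460 / (0.05 * 0.223606797750) = 130586.3699
Throughput (kbps) = 130586.3699 * 8 / 1000 = 1044.690959 -> 1044.69 kbps (2 dp)

1044.69


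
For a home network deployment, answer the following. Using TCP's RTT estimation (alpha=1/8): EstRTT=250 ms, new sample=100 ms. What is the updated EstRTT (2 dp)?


Given: EstRTT = 250 ms, SampleRTT = 100 ms, alpha = 1/8
New EstRTT = (1 - alpha) * EstRTT + alpha * SampleRTT
(7/8) * 250 = 218.75
(1/8) * 100 = 12.5
New EstRTT = 218.75 + 12.5 = 231.25 ms -> 231.25 ms (2 dp)

231.25


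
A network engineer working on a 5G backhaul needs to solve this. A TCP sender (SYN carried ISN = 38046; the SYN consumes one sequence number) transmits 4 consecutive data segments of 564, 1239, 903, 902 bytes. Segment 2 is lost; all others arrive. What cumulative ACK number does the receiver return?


SYN uses sequence number 38046; first data byte = ISN + 1 = 38047.
Segment 1: SEQ = 38047, len = 564 B, covers [38047, 38610]
Segment 2: SEQ = 38611, len = 1239 B, covers [38611, 39849] [LOST]
Segment 3: SEQ = 39850, len = 903 B, covers [39850, 40752]
Segment 4: SEQ = 40753, len = 902 B, covers [40753, 41654]
In-order data received: bytes [38047, 38610] (segments 1..1).
Segment 2 missing -> gap begins at byte 38611; later segments buffered out of order.
Cumulative ACK = next expected in-order byte = 38047 + 564 = 38611

38611


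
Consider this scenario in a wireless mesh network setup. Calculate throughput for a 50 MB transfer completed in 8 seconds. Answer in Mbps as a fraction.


Given: file = 50 MB, time = 8 s
File in Mb = 50 * 8 = 400 Mb
Throughput = 400 / 8 Mbps
Throughput = 50 Mbps

50


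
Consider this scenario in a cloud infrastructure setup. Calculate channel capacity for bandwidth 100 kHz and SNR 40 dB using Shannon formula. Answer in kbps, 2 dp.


Given: B = 100 kHz, SNR = 40 dB
SNR linear = 10^(40/10) = 10000
1 + SNR = 10001
log2(10001) = 13.2878566418
C = 100 * 1000 * 13.2878566418 = 1328785.6642 bps
C = 1328.785664 kbps -> 1328.79 kbps (2 dp)

1328.79


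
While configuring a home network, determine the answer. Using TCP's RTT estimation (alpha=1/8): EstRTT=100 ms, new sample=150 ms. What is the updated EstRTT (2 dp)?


Given: EstRTT = 100 ms, SampleRTT = 150 ms, alpha = 1/8
New EstRTT = (1 - alpha) * EstRTT + alpha * SampleRTT
(7/8) * 100 = 87.5
(1/8) * 150 = 18.75
New EstRTT = 87.5 + 18.75 = 106.25 ms -> 106.25 ms (2 dp)

106.25


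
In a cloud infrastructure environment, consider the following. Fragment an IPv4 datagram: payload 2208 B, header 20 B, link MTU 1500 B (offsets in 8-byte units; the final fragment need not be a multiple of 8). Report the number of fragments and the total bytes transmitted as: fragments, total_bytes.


Max data per non-final fragment = floor((MTU - header)/8)*8 = floor((1500 - 20)/8)*8 = floor(1480/8)*8 = 1480 B
Final fragment needs no 8-byte alignment: it can carry up to MTU - header = 1480 B
Non-final fragments needed = ceil((payload - 1480) / 1480) = ceil(728/1480) = ceil(0.4919) = 1
Number of fragments = 1 + 1 = 2
Fragment sizes (data): 1 * 1480 B + 728 B (last, 728 <= 1480 OK)
Total bytes sent = payload + n_frags * header = 2208 + 2*20 = 2208 + 40 = 2248 B

2, 2248


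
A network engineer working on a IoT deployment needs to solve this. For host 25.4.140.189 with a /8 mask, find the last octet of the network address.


Given: IP = 25.4.140.189, prefix = /8
Subnet mask = 255.0.0.0
Last octet of IP: 189
Last octet of mask: 0
Network last octet = 189 AND 0 = 0

0


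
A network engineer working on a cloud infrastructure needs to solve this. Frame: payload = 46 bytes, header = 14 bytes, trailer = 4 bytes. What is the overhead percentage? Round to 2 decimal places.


Given: payload = 46 B, header = 14 B, trailer = 4 B
Overhead bytes = header + trailer = 14 + 4 = 18
Total frame = payload + overhead = 46 + 18 = 64
Overhead % = 18 / 64 * 100 = 28.1250% -> 28.13% (2 dp)

28.13


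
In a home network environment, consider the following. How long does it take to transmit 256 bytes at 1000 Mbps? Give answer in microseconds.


Given: packet = 256 bytes, bandwidth = 1000 Mbps
Packet in bits = 256 * 8 = 2048 bits
Bandwidth = 1000 * 10^6 = 1000000000 bps
Time = 2048 / 1000000000 seconds
Time in us = 2048 * 10^6 / 1000000000 = 2.048

2.048


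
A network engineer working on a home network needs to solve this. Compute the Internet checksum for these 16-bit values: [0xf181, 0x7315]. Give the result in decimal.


Given words: [0xf181, 0x7315]
Step 1: Sum all words
Raw sum = 61825 + 29461 = 91286
Step 2: Fold carry: (25750 + 1) = 25751
One's complement = ~25751 & 0xFFFF = 39784

39784


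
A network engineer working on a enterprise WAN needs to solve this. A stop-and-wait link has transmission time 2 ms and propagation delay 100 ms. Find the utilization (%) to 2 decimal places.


Given: Ttrans = 2 ms, Tprop = 100 ms
RTT = 2 * Tprop = 2 * 100 = 200 ms
U = Ttrans / (Ttrans + RTT)
U = 2 / (2 + 200)
U = 2 / 202 = 0.009901
U% = 0.99%

0.99


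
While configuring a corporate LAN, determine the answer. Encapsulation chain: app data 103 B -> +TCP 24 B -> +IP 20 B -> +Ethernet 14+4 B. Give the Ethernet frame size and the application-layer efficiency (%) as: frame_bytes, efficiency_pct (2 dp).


TCP segment = 103 + 24 = 127 B
IP packet = 127 + 20 = 147 B
Ethernet frame = 147 + 14 + 4 = 165 B
Efficiency = app / frame = 103 / 165 = 0.624242 = 62.4242% -> 62.42% (2 dp)

165, 62.42


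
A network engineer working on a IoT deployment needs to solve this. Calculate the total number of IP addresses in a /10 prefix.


Given: CIDR prefix /10
Host bits = 32 - 10 = 22
Total addresses = 2^22 = 4194304

4194304


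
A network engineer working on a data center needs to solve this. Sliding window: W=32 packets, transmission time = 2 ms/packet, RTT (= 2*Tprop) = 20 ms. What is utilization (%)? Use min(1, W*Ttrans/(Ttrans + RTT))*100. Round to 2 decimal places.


Given: W = 32, Ttrans = 2 ms, RTT = 20 ms (= 2 * Tprop, Tprop = 10 ms)
Cycle time = Ttrans + RTT = 2 + 20 = 22 ms (first packet sent until its ACK returns)
W * Ttrans = 32 * 2 = 64 ms of sending per cycle
W * Ttrans / (Ttrans + RTT) = 64 / 22 = 2.909091
U = min(1, 2.909091) = 1.000000
U% = 100.00%

100.00


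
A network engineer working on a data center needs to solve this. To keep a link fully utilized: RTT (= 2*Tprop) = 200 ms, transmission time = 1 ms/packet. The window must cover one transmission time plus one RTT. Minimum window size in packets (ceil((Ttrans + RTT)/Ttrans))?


Given: Ttrans = 1 ms, RTT = 200 ms (= 2 * Tprop, Tprop = 100 ms)
Time until first ACK returns = Ttrans + RTT = 1 + 200 = 201 ms
Need W * Ttrans >= Ttrans + RTT  ->  W >= (Ttrans + RTT) / Ttrans
(Ttrans + RTT) / Ttrans = 201 / 1 = 201
W_min = ceil(201) = 201

201


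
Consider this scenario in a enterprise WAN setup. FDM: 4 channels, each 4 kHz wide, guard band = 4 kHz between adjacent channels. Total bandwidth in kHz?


Given: 4 channels, 4 kHz each, guard = 4 kHz
Channel bandwidth = 4 * 4 = 16 kHz
Guard bands = 3 gaps * 4 kHz = 12 kHz
Total = 16 + 12 = 28 kHz

28


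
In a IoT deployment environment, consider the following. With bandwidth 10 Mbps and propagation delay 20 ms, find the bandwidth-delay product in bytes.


Given: bandwidth = 10 Mbps, delay = 20 ms
BDP in bits = 10 * 10^6 * 20 / 1000
BDP in bits = 200000
BDP in bytes = 200000 / 8 = 25000

25000


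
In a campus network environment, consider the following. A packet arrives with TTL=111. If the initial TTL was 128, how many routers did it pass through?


Given: initial TTL = 128, received TTL = 111
Hops = initial TTL - received TTL
Hops = 128 - 111 = 17

17


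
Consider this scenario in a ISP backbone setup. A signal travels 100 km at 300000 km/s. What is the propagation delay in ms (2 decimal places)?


Given: distance = 100 km, speed = 300000 km/s
Delay = distance / speed = 100 / 300000 seconds
Delay in ms = 100 * 1000 / 300000
Delay = 0.3333 ms
Rounded to 2 dp = 0.33 ms

0.33


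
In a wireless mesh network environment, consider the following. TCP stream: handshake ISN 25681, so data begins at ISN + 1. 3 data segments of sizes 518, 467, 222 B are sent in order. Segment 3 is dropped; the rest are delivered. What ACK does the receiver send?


SYN uses sequence number 25681; first data byte = ISN + 1 = 25682.
Segment 1: SEQ = 25682, len = 518 B, covers [25682, 26199]
Segment 2: SEQ = 26200, len = 467 B, covers [26200, 26666]
Segment 3: SEQ = 26667, len = 222 B, covers [26667, 26888] [LOST]
In-order data received: bytes [25682, 26666] (segments 1..2).
Segment 3 missing -> gap begins at byte 26667.
Cumulative ACK = next expected in-order byte = 25682 + 518 + 467 = 26667

26667
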